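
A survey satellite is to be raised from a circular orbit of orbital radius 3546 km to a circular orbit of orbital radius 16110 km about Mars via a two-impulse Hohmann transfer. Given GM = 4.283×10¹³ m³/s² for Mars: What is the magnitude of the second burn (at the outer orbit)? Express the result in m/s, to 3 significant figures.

r₁ = 3546 km = 3.546×10⁶ m.
r₂ = 16110 km = 1.611×10⁷ m.
Transfer ellipse a_t = (r₁ + r₂)/2 = 9.828×10⁶ m.
At r₁: circular v_c1 = √(μ/r₁) = 3475 m/s; transfer-periapsis v_p = √[μ(2/r₁ − 1/a_t)] = 4450 m/s.
At r₂: circular v_c2 = √(μ/r₂) = 1631 m/s; transfer-apoapsis v_a = √[μ(2/r₂ − 1/a_t)] = 979.4 m/s.
Δv₂ = v_c2 − v_a = 651.1 m/s.

Δv ≈ 651 m/s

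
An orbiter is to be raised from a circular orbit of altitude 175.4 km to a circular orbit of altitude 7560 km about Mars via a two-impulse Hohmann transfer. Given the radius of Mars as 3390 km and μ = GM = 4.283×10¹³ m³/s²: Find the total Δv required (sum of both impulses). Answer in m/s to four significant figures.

Δv_total ≈ 1383 m/s

r₁ = 3390 + 175.4 = 3565.4 km = 3.5654×10⁶ m.
r₂ = 3390 + 7560 = 10950 km = 1.0950×10⁷ m.
Transfer ellipse a_t = (r₁ + r₂)/2 = 7.258×10⁶ m.
At r₁: circular v_c1 = √(μ/r₁) = 3466 m/s; transfer-periapsis v_p = √[μ(2/r₁ − 1/a_t)] = 4257 m/s.
Δv₁ = v_p − v_c1 = 791.3 m/s.
At r₂: circular v_c2 = √(μ/r₂) = 1978 m/s; transfer-apoapsis v_a = √[μ(2/r₂ − 1/a_t)] = 1386 m/s.
Δv₂ = v_c2 − v_a = 591.5 m/s.
Total Δv = Δv₁ + Δv₂ = 1383 m/s.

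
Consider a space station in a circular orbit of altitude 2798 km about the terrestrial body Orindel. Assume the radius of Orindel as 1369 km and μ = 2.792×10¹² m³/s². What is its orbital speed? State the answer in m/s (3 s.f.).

v ≈ 819 m/s

r = 1369 + 2798 = 4167.0 km = 4.1670×10⁶ m.
For a circular orbit v = √(μ/r) = √(2.792×10¹² / 4.167×10⁶) = √(6.700×10⁵) = 818.6 m/s.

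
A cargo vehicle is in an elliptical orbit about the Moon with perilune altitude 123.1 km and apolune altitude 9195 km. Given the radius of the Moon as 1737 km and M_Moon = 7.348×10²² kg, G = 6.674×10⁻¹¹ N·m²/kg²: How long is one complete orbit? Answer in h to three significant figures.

μ = GM = 6.674×10⁻¹¹ × 7.348×10²² = 4.904×10¹² m³/s².
r_p = 1737 + 123.1 = 1860.1 km = 1.8601×10⁶ m.
r_a = 1737 + 9195 = 10932 km = 1.0932×10⁷ m.
Semi-major axis a = (r_p + r_a)/2 = (1860.1 + 10932)/2 = 6396.1 km = 6.396×10⁶ m.
By Kepler's third law T = 2π√(a³/μ) = 2π × 7.304×10³ = 4.590×10⁴ s.
= 12.75 h.

T ≈ 12.7 h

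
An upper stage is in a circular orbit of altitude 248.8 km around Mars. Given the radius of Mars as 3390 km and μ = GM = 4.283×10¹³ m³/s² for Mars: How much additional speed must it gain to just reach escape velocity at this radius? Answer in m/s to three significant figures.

r = 3390 + 248.8 = 3638.8 km = 3.6388×10⁶ m.
Circular speed v_c = √(μ/r) = 3431 m/s.
Escape speed v_esc = √(2μ/r) = √2 × v_c = 4852 m/s.
Δv = v_esc − v_c = 1421 m/s.

Δv ≈ 1420 m/s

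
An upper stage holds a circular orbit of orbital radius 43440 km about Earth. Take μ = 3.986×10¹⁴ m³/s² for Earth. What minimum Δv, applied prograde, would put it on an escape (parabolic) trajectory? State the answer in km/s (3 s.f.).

r = 43440 km = 4.344×10⁷ m.
Circular speed v_c = √(μ/r) = 3029 m/s.
Escape speed v_esc = √(2μ/r) = √2 × v_c = 4284 m/s.
Δv = v_esc − v_c = 1255 m/s = 1.255 km/s.

Δv ≈ 1.25 km/s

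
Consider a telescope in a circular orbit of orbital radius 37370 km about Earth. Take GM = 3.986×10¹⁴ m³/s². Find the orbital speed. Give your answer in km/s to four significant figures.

v ≈ 3.266 km/s

r = 37370 km = 3.737×10⁷ m.
For a circular orbit v = √(μ/r) = √(3.986×10¹⁴ / 3.737×10⁷) = √(1.067×10⁷) = 3266 m/s.
That is 3.266 km/s.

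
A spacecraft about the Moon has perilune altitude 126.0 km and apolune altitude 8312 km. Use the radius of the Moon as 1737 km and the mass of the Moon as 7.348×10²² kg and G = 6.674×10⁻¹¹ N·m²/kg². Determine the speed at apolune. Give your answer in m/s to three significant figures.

v ≈ 391 m/s

μ = GM = 6.674×10⁻¹¹ × 7.348×10²² = 4.904×10¹² m³/s².
r_p = 1737 + 126.0 = 1863.0 km = 1.8630×10⁶ m.
r_a = 1737 + 8312 = 10049 km = 1.0049×10⁷ m.
Semi-major axis a = (r_p + r_a)/2 = 5956.0 km = 5.956×10⁶ m.
Vis-viva: v² = μ(2/r − 1/a) = 4.904×10¹² × (1.990×10⁻⁷ − 1.679×10⁻⁷) = 1.526×10⁵ m²/s².
v = 390.7 m/s.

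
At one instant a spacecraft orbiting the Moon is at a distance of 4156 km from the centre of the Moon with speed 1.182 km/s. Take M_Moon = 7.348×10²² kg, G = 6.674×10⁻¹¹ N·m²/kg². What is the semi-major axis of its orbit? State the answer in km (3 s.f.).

μ = GM = 6.674×10⁻¹¹ × 7.348×10²² = 4.904×10¹² m³/s².
r = 4.156×10⁶ m.
Vis-viva rearranged: 1/a = 2/r − v²/μ = 4.812×10⁻⁷ − 2.849×10⁻⁷ = 1.963×10⁻⁷ m⁻¹.
a = 5.093×10⁶ m = 5093.2 km.

a ≈ 5090 km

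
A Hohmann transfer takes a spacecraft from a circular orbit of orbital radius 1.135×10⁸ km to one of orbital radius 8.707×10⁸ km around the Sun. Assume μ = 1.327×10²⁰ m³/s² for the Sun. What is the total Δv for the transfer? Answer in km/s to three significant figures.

Δv_total ≈ 17.7 km/s

r₁ = 1.135×10⁸ km = 1.135×10¹¹ m.
r₂ = 8.707×10⁸ km = 8.707×10¹¹ m.
Transfer ellipse a_t = (r₁ + r₂)/2 = 4.921×10¹¹ m.
At r₁: circular v_c1 = √(μ/r₁) = 34190 m/s; transfer-perihelion v_p = √[μ(2/r₁ − 1/a_t)] = 45480 m/s.
Δv₁ = v_p − v_c1 = 11290 m/s.
At r₂: circular v_c2 = √(μ/r₂) = 12350 m/s; transfer-aphelion v_a = √[μ(2/r₂ − 1/a_t)] = 5929 m/s.
Δv₂ = v_c2 − v_a = 6416 m/s.
Total Δv = Δv₁ + Δv₂ = 17710 m/s = 17.71 km/s.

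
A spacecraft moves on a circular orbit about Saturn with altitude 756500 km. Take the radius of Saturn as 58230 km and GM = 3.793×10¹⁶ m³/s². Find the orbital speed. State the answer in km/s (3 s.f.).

r = 58230 + 756500 = 814730 km = 8.1473×10⁸ m.
For a circular orbit v = √(μ/r) = √(3.793×10¹⁶ / 8.147×10⁸) = √(4.656×10⁷) = 6823 m/s.
That is 6.823 km/s.

v ≈ 6.82 km/s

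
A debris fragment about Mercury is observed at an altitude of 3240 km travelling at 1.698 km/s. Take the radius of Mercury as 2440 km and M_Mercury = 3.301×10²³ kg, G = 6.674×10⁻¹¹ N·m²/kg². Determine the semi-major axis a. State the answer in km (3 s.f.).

μ = GM = 6.674×10⁻¹¹ × 3.301×10²³ = 2.203×10¹³ m³/s².
r = 2440 + 3240 = 5680.0 km = 5.680×10⁶ m.
Vis-viva rearranged: 1/a = 2/r − v²/μ = 3.521×10⁻⁷ − 1.309×10⁻⁷ = 2.212×10⁻⁷ m⁻¹.
a = 4.520×10⁶ m = 4519.9 km.

a ≈ 4520 km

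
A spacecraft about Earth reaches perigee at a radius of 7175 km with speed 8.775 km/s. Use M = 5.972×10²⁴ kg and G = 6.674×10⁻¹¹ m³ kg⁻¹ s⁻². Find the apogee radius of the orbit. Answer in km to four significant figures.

apogee radius ≈ 16200 km

μ = GM = 6.674×10⁻¹¹ × 5.972×10²⁴ = 3.986×10¹⁴ m³/s².
r_p = 7.175×10⁶ m.
Specific energy ε = v²/2 − μ/r = -1.705×10⁷ J/kg, so a = −μ/(2ε) = 1.169×10⁷ m.
The apsides satisfy r_p + r_a = 2a, so the apogee radius is 2a − r_p = 1.620×10⁷ m = 16202 km.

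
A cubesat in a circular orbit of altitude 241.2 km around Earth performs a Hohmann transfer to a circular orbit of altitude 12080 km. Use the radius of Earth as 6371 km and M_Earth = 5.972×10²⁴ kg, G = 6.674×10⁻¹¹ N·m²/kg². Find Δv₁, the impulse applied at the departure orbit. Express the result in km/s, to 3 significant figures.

Δv ≈ 1.66 km/s

μ = GM = 6.674×10⁻¹¹ × 5.972×10²⁴ = 3.986×10¹⁴ m³/s².
r₁ = 6371 + 241.2 = 6612.2 km = 6.6122×10⁶ m.
r₂ = 6371 + 12080 = 18451 km = 1.8451×10⁷ m.
Transfer ellipse a_t = (r₁ + r₂)/2 = 1.253×10⁷ m.
At r₁: circular v_c1 = √(μ/r₁) = 7764 m/s; transfer-perigee v_p = √[μ(2/r₁ − 1/a_t)] = 9421 m/s.
Δv₁ = v_p − v_c1 = 1657 m/s.
= 1.657 km/s.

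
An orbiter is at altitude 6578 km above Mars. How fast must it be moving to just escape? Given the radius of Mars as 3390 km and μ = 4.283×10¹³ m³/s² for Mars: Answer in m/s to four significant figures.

r = 3390 + 6578 = 9968.0 km = 9.9680×10⁶ m.
Escape speed v_esc = √(2μ/r) = √(2 × 4.283×10¹³ / 9.968×10⁶) = √(8.593×10⁶) = 2931 m/s.

v_esc ≈ 2931 m/s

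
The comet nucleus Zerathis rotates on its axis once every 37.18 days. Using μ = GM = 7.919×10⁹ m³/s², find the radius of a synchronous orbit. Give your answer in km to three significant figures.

T = 37.18 days = 3.212×10⁶ s.
A synchronous orbit has period T, so by Kepler's third law a = (μT²/4π²)^(1/3).
μT²/4π² = 7.919×10⁹ × (3.212×10⁶)² / 39.48 = 2.070×10²¹ m³.
a = 1.274×10⁷ m = 12744 km.

r_sync ≈ 12700 km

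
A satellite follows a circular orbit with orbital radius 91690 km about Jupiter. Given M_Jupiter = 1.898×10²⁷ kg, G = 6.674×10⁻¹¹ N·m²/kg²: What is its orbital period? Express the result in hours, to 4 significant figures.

μ = GM = 6.674×10⁻¹¹ × 1.898×10²⁷ = 1.267×10¹⁷ m³/s².
r = 91690 km = 9.169×10⁷ m.
Kepler's third law: T = 2π√(r³/μ) = 2π√((9.169×10⁷)³ / 1.267×10¹⁷).
r³/μ = 6.085×10⁶ s², so T = 2π × 2.467×10³ = 1.550×10⁴ s.
Converting: 1.550×10⁴ s ÷ 3600 = 4.305 hours.

T ≈ 4.305 hours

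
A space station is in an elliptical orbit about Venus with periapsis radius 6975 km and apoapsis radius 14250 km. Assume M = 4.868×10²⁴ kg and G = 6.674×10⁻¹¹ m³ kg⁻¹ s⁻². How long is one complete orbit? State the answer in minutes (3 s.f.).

T ≈ 201 minutes

μ = GM = 6.674×10⁻¹¹ × 4.868×10²⁴ = 3.249×10¹⁴ m³/s².
Semi-major axis a = (r_p + r_a)/2 = (6975.0 + 14250)/2 = 10612 km = 1.061×10⁷ m.
By Kepler's third law T = 2π√(a³/μ) = 2π × 1.918×10³ = 1.205×10⁴ s.
= 200.9 minutes.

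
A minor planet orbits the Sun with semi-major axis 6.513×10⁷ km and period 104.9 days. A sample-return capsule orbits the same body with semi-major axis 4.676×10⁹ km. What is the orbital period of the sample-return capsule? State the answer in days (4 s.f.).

T₂ ≈ 63810 days

Kepler's third law: T² ∝ a³, so T₂ = T₁ (a₂/a₁)^(3/2).
a₂/a₁ = 71.79, (a₂/a₁)^(3/2) = 608.3.
T₂ = 104.9 × 608.3 = 63810 days.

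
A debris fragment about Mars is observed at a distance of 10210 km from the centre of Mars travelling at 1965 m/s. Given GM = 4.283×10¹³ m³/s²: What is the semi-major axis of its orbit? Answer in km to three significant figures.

r = 1.021×10⁷ m.
Vis-viva rearranged: 1/a = 2/r − v²/μ = 1.959×10⁻⁷ − 9.015×10⁻⁸ = 1.057×10⁻⁷ m⁻¹.
a = 9.458×10⁶ m = 9457.7 km.

a ≈ 9460 km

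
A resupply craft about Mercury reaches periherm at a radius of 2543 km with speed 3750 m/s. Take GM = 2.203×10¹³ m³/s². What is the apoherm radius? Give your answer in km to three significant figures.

apoherm radius ≈ 11000 km

r_p = 2.543×10⁶ m.
Specific energy ε = v²/2 − μ/r = -1.632×10⁶ J/kg, so a = −μ/(2ε) = 6.750×10⁶ m.
The apsides satisfy r_p + r_a = 2a, so the apoherm radius is 2a − r_p = 1.096×10⁷ m = 10958 km.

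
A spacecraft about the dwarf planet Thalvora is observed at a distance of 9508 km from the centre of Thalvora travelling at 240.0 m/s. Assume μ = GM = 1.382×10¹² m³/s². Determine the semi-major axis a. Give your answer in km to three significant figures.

r = 9.508×10⁶ m.
Vis-viva rearranged: 1/a = 2/r − v²/μ = 2.103×10⁻⁷ − 4.168×10⁻⁸ = 1.687×10⁻⁷ m⁻¹.
a = 5.929×10⁶ m = 5928.7 km.

a ≈ 5930 km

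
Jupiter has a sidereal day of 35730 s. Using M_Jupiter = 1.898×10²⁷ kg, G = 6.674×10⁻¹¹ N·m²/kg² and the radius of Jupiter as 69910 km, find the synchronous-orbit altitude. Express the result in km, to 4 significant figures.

μ = GM = 6.674×10⁻¹¹ × 1.898×10²⁷ = 1.267×10¹⁷ m³/s².
A synchronous orbit has period T, so by Kepler's third law a = (μT²/4π²)^(1/3).
μT²/4π² = 1.267×10¹⁷ × (3.573×10⁴)² / 39.48 = 4.096×10²⁴ m³.
a = 1.600×10⁸ m = 1.6000×10⁵ km.
Altitude h = a − R = 1.6000×10⁵ − 69910 = 90094 km.

h_sync ≈ 90090 km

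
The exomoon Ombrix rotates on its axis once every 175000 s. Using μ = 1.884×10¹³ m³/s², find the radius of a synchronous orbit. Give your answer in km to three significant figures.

r_sync ≈ 24400 km

A synchronous orbit has period T, so by Kepler's third law a = (μT²/4π²)^(1/3).
μT²/4π² = 1.884×10¹³ × (1.750×10⁵)² / 39.48 = 1.461×10²² m³.
a = 2.445×10⁷ m = 24449 km.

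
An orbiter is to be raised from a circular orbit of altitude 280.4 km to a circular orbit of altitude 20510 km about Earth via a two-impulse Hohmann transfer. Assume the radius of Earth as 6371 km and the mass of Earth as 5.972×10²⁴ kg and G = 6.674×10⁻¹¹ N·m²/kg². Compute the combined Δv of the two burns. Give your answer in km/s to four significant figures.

μ = GM = 6.674×10⁻¹¹ × 5.972×10²⁴ = 3.986×10¹⁴ m³/s².
r₁ = 6371 + 280.4 = 6651.4 km = 6.6514×10⁶ m.
r₂ = 6371 + 20510 = 26881 km = 2.6881×10⁷ m.
Transfer ellipse a_t = (r₁ + r₂)/2 = 1.677×10⁷ m.
At r₁: circular v_c1 = √(μ/r₁) = 7741 m/s; transfer-perigee v_p = √[μ(2/r₁ − 1/a_t)] = 9802 m/s.
Δv₁ = v_p − v_c1 = 2061 m/s.
At r₂: circular v_c2 = √(μ/r₂) = 3851 m/s; transfer-apogee v_a = √[μ(2/r₂ − 1/a_t)] = 2425 m/s.
Δv₂ = v_c2 − v_a = 1425 m/s.
Total Δv = Δv₁ + Δv₂ = 3486 m/s = 3.486 km/s.

Δv_total ≈ 3.486 km/s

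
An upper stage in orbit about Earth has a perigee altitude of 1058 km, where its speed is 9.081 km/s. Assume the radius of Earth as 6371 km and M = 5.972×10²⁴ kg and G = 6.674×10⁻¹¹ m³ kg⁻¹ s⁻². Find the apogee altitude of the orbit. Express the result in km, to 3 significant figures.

apogee altitude ≈ 18300 km

μ = GM = 6.674×10⁻¹¹ × 5.972×10²⁴ = 3.986×10¹⁴ m³/s².
r_p = 6371 + 1058 = 7429.0 km = 7.429×10⁶ m.
Specific energy ε = v²/2 − μ/r = -1.242×10⁷ J/kg, so a = −μ/(2ε) = 1.605×10⁷ m.
The apsides satisfy r_p + r_a = 2a, so the apogee radius is 2a − r_p = 2.467×10⁷ m = 24666 km.
Apogee altitude = 24666 − 6371 = 18295 km.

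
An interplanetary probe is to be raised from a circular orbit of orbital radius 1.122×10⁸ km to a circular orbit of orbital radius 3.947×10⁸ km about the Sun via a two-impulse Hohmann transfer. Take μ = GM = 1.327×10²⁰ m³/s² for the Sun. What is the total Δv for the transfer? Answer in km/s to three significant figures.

r₁ = 1.122×10⁸ km = 1.122×10¹¹ m.
r₂ = 3.947×10⁸ km = 3.947×10¹¹ m.
Transfer ellipse a_t = (r₁ + r₂)/2 = 2.534×10¹¹ m.
At r₁: circular v_c1 = √(μ/r₁) = 34390 m/s; transfer-perihelion v_p = √[μ(2/r₁ − 1/a_t)] = 42920 m/s.
Δv₁ = v_p − v_c1 = 8526 m/s.
At r₂: circular v_c2 = √(μ/r₂) = 18340 m/s; transfer-aphelion v_a = √[μ(2/r₂ − 1/a_t)] = 12200 m/s.
Δv₂ = v_c2 − v_a = 6136 m/s.
Total Δv = Δv₁ + Δv₂ = 14660 m/s = 14.66 km/s.

Δv_total ≈ 14.7 km/s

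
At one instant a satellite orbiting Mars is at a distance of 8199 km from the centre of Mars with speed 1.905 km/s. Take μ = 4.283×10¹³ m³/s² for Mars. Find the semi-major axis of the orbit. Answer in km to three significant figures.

r = 8.199×10⁶ m.
Vis-viva rearranged: 1/a = 2/r − v²/μ = 2.439×10⁻⁷ − 8.473×10⁻⁸ = 1.592×10⁻⁷ m⁻¹.
a = 6.281×10⁶ m = 6281.4 km.

a ≈ 6280 km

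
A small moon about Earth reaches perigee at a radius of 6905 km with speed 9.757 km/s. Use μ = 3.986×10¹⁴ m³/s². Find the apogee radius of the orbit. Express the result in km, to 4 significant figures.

r_p = 6.905×10⁶ m.
Specific energy ε = v²/2 − μ/r = -1.013×10⁷ J/kg, so a = −μ/(2ε) = 1.968×10⁷ m.
The apsides satisfy r_p + r_a = 2a, so the apogee radius is 2a − r_p = 3.246×10⁷ m = 32456 km.

apogee radius ≈ 32460 km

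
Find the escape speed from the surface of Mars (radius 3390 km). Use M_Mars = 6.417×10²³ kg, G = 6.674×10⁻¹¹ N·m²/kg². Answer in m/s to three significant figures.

μ = GM = 6.674×10⁻¹¹ × 6.417×10²³ = 4.283×10¹³ m³/s².
r = R = 3.390×10⁶ m.
Escape speed v_esc = √(2μ/r) = √(2 × 4.283×10¹³ / 3.390×10⁶) = √(2.527×10⁷) = 5027 m/s.

v_esc ≈ 5030 m/s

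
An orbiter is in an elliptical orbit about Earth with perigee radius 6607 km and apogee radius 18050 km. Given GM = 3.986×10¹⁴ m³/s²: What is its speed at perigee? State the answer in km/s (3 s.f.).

Semi-major axis a = (r_p + r_a)/2 = 12328 km = 1.233×10⁷ m.
Vis-viva: v² = μ(2/r − 1/a) = 3.986×10¹⁴ × (3.027×10⁻⁷ − 8.111×10⁻⁸) = 8.833×10⁷ m²/s².
v = 9398 m/s = 9.398 km/s.

v ≈ 9.40 km/s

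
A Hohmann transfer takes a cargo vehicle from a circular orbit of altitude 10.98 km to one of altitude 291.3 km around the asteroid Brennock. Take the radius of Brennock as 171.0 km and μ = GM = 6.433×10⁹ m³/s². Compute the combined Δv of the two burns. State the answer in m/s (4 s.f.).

r₁ = 171.0 + 10.98 = 181.98 km = 1.8198×10⁵ m.
r₂ = 171.0 + 291.3 = 462.30 km = 4.6230×10⁵ m.
Transfer ellipse a_t = (r₁ + r₂)/2 = 3.221×10⁵ m.
At r₁: circular v_c1 = √(μ/r₁) = 188.0 m/s; transfer-periapsis v_p = √[μ(2/r₁ − 1/a_t)] = 225.2 m/s.
Δv₁ = v_p − v_c1 = 37.22 m/s.
At r₂: circular v_c2 = √(μ/r₂) = 118.0 m/s; transfer-apoapsis v_a = √[μ(2/r₂ − 1/a_t)] = 88.66 m/s.
Δv₂ = v_c2 − v_a = 29.30 m/s.
Total Δv = Δv₁ + Δv₂ = 66.52 m/s.

Δv_total ≈ 66.52 m/s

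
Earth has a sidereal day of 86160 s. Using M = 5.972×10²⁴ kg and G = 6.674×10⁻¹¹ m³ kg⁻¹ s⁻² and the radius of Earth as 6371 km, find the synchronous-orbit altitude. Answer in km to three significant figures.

h_sync ≈ 35800 km

μ = GM = 6.674×10⁻¹¹ × 5.972×10²⁴ = 3.986×10¹⁴ m³/s².
A synchronous orbit has period T, so by Kepler's third law a = (μT²/4π²)^(1/3).
μT²/4π² = 3.986×10¹⁴ × (8.616×10⁴)² / 39.48 = 7.495×10²² m³.
a = 4.216×10⁷ m = 42162 km.
Altitude h = a − R = 42162 − 6371 = 35791 km.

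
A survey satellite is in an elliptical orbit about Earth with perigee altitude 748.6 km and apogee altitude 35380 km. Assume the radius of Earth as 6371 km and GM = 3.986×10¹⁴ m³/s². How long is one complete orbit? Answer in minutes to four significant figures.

T ≈ 633.6 minutes

r_p = 6371 + 748.6 = 7119.6 km = 7.1196×10⁶ m.
r_a = 6371 + 35380 = 41751 km = 4.1751×10⁷ m.
Semi-major axis a = (r_p + r_a)/2 = (7119.6 + 41751)/2 = 24435 km = 2.444×10⁷ m.
By Kepler's third law T = 2π√(a³/μ) = 2π × 6.050×10³ = 3.801×10⁴ s.
= 633.6 minutes.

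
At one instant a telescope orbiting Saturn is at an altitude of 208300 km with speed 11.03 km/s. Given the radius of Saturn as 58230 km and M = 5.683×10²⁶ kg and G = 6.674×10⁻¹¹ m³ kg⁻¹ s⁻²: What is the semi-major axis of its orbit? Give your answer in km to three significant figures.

a ≈ 2.33×10⁵ km

μ = GM = 6.674×10⁻¹¹ × 5.683×10²⁶ = 3.793×10¹⁶ m³/s².
r = 58230 + 208300 = 2.6653×10⁵ km = 2.665×10⁸ m.
Vis-viva rearranged: 1/a = 2/r − v²/μ = 7.504×10⁻⁹ − 3.208×10⁻⁹ = 4.296×10⁻⁹ m⁻¹.
a = 2.328×10⁸ m = 2.3276×10⁵ km.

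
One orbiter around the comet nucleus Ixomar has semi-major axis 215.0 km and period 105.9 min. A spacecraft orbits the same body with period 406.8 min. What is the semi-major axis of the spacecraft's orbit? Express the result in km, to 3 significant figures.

a₂ ≈ 527 km

Kepler's third law: a³ ∝ T², so a₂ = a₁ (T₂/T₁)^(2/3).
T₂/T₁ = 3.841, (T₂/T₁)^(2/3) = 2.453.
a₂ = 215.0 × 2.453 = 527.3 km.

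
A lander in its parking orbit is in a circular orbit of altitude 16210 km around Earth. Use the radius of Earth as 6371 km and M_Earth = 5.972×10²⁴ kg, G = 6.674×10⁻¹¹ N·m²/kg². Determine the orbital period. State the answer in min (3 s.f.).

T ≈ 563 min

μ = GM = 6.674×10⁻¹¹ × 5.972×10²⁴ = 3.986×10¹⁴ m³/s².
r = 6371 + 16210 = 22581 km = 2.2581×10⁷ m.
Kepler's third law: T = 2π√(r³/μ) = 2π√((2.258×10⁷)³ / 3.986×10¹⁴).
r³/μ = 2.889×10⁷ s², so T = 2π × 5.375×10³ = 3.377×10⁴ s.
Converting: 3.377×10⁴ s ÷ 60.00 = 562.8 min.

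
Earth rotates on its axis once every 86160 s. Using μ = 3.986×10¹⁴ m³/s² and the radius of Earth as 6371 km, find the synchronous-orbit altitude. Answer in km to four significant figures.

A synchronous orbit has period T, so by Kepler's third law a = (μT²/4π²)^(1/3).
μT²/4π² = 3.986×10¹⁴ × (8.616×10⁴)² / 39.48 = 7.495×10²² m³.
a = 4.216×10⁷ m = 42163 km.
Altitude h = a − R = 42163 − 6371 = 35792 km.

h_sync ≈ 35790 km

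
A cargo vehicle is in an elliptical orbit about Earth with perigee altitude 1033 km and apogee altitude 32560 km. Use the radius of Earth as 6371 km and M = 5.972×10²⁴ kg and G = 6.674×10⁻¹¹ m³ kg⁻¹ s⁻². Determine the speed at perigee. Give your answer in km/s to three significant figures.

v ≈ 9.51 km/s

μ = GM = 6.674×10⁻¹¹ × 5.972×10²⁴ = 3.986×10¹⁴ m³/s².
r_p = 6371 + 1033 = 7404.0 km = 7.4040×10⁶ m.
r_a = 6371 + 32560 = 38931 km = 3.8931×10⁷ m.
Semi-major axis a = (r_p + r_a)/2 = 23168 km = 2.317×10⁷ m.
Vis-viva: v² = μ(2/r − 1/a) = 3.986×10¹⁴ × (2.701×10⁻⁷ − 4.316×10⁻⁸) = 9.046×10⁷ m²/s².
v = 9511 m/s = 9.511 km/s.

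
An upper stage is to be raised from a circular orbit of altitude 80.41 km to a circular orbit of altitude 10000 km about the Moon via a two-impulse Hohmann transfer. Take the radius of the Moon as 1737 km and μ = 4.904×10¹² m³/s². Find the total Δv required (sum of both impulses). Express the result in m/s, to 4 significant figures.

r₁ = 1737 + 80.41 = 1817.4 km = 1.8174×10⁶ m.
r₂ = 1737 + 10000 = 11737 km = 1.1737×10⁷ m.
Transfer ellipse a_t = (r₁ + r₂)/2 = 6.777×10⁶ m.
At r₁: circular v_c1 = √(μ/r₁) = 1643 m/s; transfer-perilune v_p = √[μ(2/r₁ − 1/a_t)] = 2162 m/s.
Δv₁ = v_p − v_c1 = 519.1 m/s.
At r₂: circular v_c2 = √(μ/r₂) = 646.4 m/s; transfer-apolune v_a = √[μ(2/r₂ − 1/a_t)] = 334.7 m/s.
Δv₂ = v_c2 − v_a = 311.7 m/s.
Total Δv = Δv₁ + Δv₂ = 830.7 m/s.

Δv_total ≈ 830.7 m/s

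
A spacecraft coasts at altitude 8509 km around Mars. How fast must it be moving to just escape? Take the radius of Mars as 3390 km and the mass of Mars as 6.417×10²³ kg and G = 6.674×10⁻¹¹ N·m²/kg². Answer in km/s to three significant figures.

v_esc ≈ 2.68 km/s

μ = GM = 6.674×10⁻¹¹ × 6.417×10²³ = 4.283×10¹³ m³/s².
r = 3390 + 8509 = 11899 km = 1.1899×10⁷ m.
Escape speed v_esc = √(2μ/r) = √(2 × 4.283×10¹³ / 1.190×10⁷) = √(7.198×10⁶) = 2683 m/s.
= 2.683 km/s.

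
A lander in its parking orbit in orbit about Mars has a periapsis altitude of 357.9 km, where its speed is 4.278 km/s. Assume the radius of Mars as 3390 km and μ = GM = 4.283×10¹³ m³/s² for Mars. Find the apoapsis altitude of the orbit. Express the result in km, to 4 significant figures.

r_p = 3390 + 357.9 = 3747.9 km = 3.748×10⁶ m.
Specific energy ε = v²/2 − μ/r = -2.277×10⁶ J/kg, so a = −μ/(2ε) = 9.405×10⁶ m.
The apsides satisfy r_p + r_a = 2a, so the apoapsis radius is 2a − r_p = 1.506×10⁷ m = 15061 km.
Apoapsis altitude = 15061 − 3390 = 11671 km.

apoapsis altitude ≈ 11670 km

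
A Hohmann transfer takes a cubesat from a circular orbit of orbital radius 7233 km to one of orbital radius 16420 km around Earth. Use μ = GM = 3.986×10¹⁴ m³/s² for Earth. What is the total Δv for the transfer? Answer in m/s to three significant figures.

Δv_total ≈ 2400 m/s

r₁ = 7233 km = 7.233×10⁶ m.
r₂ = 16420 km = 1.642×10⁷ m.
Transfer ellipse a_t = (r₁ + r₂)/2 = 1.183×10⁷ m.
At r₁: circular v_c1 = √(μ/r₁) = 7424 m/s; transfer-perigee v_p = √[μ(2/r₁ − 1/a_t)] = 8747 m/s.
Δv₁ = v_p − v_c1 = 1324 m/s.
At r₂: circular v_c2 = √(μ/r₂) = 4927 m/s; transfer-apogee v_a = √[μ(2/r₂ − 1/a_t)] = 3853 m/s.
Δv₂ = v_c2 − v_a = 1074 m/s.
Total Δv = Δv₁ + Δv₂ = 2398 m/s.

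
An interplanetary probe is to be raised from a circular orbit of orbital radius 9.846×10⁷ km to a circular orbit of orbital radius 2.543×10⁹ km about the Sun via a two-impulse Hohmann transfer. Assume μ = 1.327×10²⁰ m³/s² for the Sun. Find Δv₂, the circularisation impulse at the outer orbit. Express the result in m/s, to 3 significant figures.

Δv ≈ 5250 m/s

r₁ = 9.846×10⁷ km = 9.846×10¹⁰ m.
r₂ = 2.543×10⁹ km = 2.543×10¹² m.
Transfer ellipse a_t = (r₁ + r₂)/2 = 1.321×10¹² m.
At r₁: circular v_c1 = √(μ/r₁) = 36710 m/s; transfer-perihelion v_p = √[μ(2/r₁ − 1/a_t)] = 50940 m/s.
At r₂: circular v_c2 = √(μ/r₂) = 7224 m/s; transfer-aphelion v_a = √[μ(2/r₂ − 1/a_t)] = 1972 m/s.
Δv₂ = v_c2 − v_a = 5251 m/s.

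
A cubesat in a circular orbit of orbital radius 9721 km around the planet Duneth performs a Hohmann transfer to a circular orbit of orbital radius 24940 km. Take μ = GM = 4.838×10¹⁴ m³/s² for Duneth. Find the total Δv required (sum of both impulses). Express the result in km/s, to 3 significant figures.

Δv_total ≈ 2.51 km/s

r₁ = 9721 km = 9.721×10⁶ m.
r₂ = 24940 km = 2.494×10⁷ m.
Transfer ellipse a_t = (r₁ + r₂)/2 = 1.733×10⁷ m.
At r₁: circular v_c1 = √(μ/r₁) = 7055 m/s; transfer-periapsis v_p = √[μ(2/r₁ − 1/a_t)] = 8463 m/s.
Δv₁ = v_p − v_c1 = 1408 m/s.
At r₂: circular v_c2 = √(μ/r₂) = 4404 m/s; transfer-apoapsis v_a = √[μ(2/r₂ − 1/a_t)] = 3299 m/s.
Δv₂ = v_c2 − v_a = 1106 m/s.
Total Δv = Δv₁ + Δv₂ = 2514 m/s = 2.514 km/s.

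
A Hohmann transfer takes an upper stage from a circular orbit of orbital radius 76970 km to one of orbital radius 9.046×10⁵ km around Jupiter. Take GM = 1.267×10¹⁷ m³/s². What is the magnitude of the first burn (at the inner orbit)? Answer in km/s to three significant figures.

r₁ = 76970 km = 7.697×10⁷ m.
r₂ = 9.046×10⁵ km = 9.046×10⁸ m.
Transfer ellipse a_t = (r₁ + r₂)/2 = 4.908×10⁸ m.
At r₁: circular v_c1 = √(μ/r₁) = 40570 m/s; transfer-perijove v_p = √[μ(2/r₁ − 1/a_t)] = 55080 m/s.
Δv₁ = v_p − v_c1 = 14510 m/s.
= 14.51 km/s.

Δv ≈ 14.5 km/s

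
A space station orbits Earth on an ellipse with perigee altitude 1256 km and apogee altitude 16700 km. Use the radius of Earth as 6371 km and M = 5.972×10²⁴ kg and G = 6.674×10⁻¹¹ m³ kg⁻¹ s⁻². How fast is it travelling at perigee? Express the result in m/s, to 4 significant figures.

μ = GM = 6.674×10⁻¹¹ × 5.972×10²⁴ = 3.986×10¹⁴ m³/s².
r_p = 6371 + 1256 = 7627.0 km = 7.6270×10⁶ m.
r_a = 6371 + 16700 = 23071 km = 2.3071×10⁷ m.
Semi-major axis a = (r_p + r_a)/2 = 15349 km = 1.535×10⁷ m.
Vis-viva: v² = μ(2/r − 1/a) = 3.986×10¹⁴ × (2.622×10⁻⁷ − 6.515×10⁻⁸) = 7.855×10⁷ m²/s².
v = 8863 m/s.

v ≈ 8863 m/s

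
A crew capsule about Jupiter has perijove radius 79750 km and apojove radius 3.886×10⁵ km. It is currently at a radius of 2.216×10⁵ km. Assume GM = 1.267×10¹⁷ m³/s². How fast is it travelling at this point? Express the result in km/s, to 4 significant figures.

Semi-major axis a = (r_p + r_a)/2 = 2.3418×10⁵ km = 2.342×10⁸ m.
Vis-viva: v² = μ(2/r − 1/a) = 1.267×10¹⁷ × (9.025×10⁻⁹ − 4.270×10⁻⁹) = 6.025×10⁸ m²/s².
v = 24540 m/s = 24.54 km/s.

v ≈ 24.54 km/s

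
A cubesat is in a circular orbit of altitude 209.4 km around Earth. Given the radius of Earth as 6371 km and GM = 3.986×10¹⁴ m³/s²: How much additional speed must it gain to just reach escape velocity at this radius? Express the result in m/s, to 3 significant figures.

r = 6371 + 209.4 = 6580.4 km = 6.5804×10⁶ m.
Circular speed v_c = √(μ/r) = 7783 m/s.
Escape speed v_esc = √(2μ/r) = √2 × v_c = 11010 m/s.
Δv = v_esc − v_c = 3224 m/s.

Δv ≈ 3220 m/s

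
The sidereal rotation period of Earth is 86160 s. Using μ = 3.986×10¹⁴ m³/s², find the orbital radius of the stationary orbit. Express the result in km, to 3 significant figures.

r_sync ≈ 42200 km

A synchronous orbit has period T, so by Kepler's third law a = (μT²/4π²)^(1/3).
μT²/4π² = 3.986×10¹⁴ × (8.616×10⁴)² / 39.48 = 7.495×10²² m³.
a = 4.216×10⁷ m = 42163 km.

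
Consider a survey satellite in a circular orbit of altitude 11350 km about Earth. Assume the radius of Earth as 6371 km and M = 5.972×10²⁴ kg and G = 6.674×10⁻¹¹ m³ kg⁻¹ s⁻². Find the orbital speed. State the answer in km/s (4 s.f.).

v ≈ 4.743 km/s

μ = GM = 6.674×10⁻¹¹ × 5.972×10²⁴ = 3.986×10¹⁴ m³/s².
r = 6371 + 11350 = 17721 km = 1.7721×10⁷ m.
For a circular orbit v = √(μ/r) = √(3.986×10¹⁴ / 1.772×10⁷) = √(2.249×10⁷) = 4743 m/s.
That is 4.743 km/s.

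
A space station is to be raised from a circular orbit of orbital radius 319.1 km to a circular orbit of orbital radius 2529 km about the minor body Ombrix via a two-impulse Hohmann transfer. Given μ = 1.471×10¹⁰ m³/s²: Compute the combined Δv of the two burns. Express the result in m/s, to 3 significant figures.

r₁ = 319.1 km = 3.191×10⁵ m.
r₂ = 2529 km = 2.529×10⁶ m.
Transfer ellipse a_t = (r₁ + r₂)/2 = 1.424×10⁶ m.
At r₁: circular v_c1 = √(μ/r₁) = 214.7 m/s; transfer-periapsis v_p = √[μ(2/r₁ − 1/a_t)] = 286.1 m/s.
Δv₁ = v_p − v_c1 = 71.42 m/s.
At r₂: circular v_c2 = √(μ/r₂) = 76.27 m/s; transfer-apoapsis v_a = √[μ(2/r₂ − 1/a_t)] = 36.10 m/s.
Δv₂ = v_c2 − v_a = 40.16 m/s.
Total Δv = Δv₁ + Δv₂ = 111.6 m/s.

Δv_total ≈ 112 m/s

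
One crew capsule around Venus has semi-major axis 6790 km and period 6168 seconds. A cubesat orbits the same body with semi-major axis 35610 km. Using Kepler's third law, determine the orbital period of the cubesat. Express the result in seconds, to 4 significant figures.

Kepler's third law: T² ∝ a³, so T₂ = T₁ (a₂/a₁)^(3/2).
a₂/a₁ = 5.244, (a₂/a₁)^(3/2) = 12.01.
T₂ = 6168 × 12.01 = 74080 seconds.

T₂ ≈ 74080 seconds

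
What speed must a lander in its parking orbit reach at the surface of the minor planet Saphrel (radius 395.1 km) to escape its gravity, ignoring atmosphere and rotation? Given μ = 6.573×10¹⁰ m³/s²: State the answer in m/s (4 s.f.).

r = R = 3.951×10⁵ m.
Escape speed v_esc = √(2μ/r) = √(2 × 6.573×10¹⁰ / 3.951×10⁵) = √(3.327×10⁵) = 576.8 m/s.

v_esc ≈ 576.8 m/s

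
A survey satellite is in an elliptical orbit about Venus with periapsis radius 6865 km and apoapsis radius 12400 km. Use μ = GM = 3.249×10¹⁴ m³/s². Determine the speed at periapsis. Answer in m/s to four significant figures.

Semi-major axis a = (r_p + r_a)/2 = 9632.5 km = 9.632×10⁶ m.
Vis-viva: v² = μ(2/r − 1/a) = 3.249×10¹⁴ × (2.913×10⁻⁷ − 1.038×10⁻⁷) = 6.092×10⁷ m²/s².
v = 7805 m/s.

v ≈ 7805 m/s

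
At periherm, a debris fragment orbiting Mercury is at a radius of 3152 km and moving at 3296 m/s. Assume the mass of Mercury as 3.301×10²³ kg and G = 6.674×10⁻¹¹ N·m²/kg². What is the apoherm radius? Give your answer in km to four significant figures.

μ = GM = 6.674×10⁻¹¹ × 3.301×10²³ = 2.203×10¹³ m³/s².
r_p = 3.152×10⁶ m.
Specific energy ε = v²/2 − μ/r = -1.558×10⁶ J/kg, so a = −μ/(2ε) = 7.072×10⁶ m.
The apsides satisfy r_p + r_a = 2a, so the apoherm radius is 2a − r_p = 1.099×10⁷ m = 10991 km.

apoherm radius ≈ 10990 km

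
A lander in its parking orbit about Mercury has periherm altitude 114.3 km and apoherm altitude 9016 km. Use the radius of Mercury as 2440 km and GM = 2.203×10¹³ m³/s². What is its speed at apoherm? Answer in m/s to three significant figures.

r_p = 2440 + 114.3 = 2554.3 km = 2.5543×10⁶ m.
r_a = 2440 + 9016 = 11456 km = 1.1456×10⁷ m.
Semi-major axis a = (r_p + r_a)/2 = 7005.1 km = 7.005×10⁶ m.
Vis-viva: v² = μ(2/r − 1/a) = 2.203×10¹³ × (1.746×10⁻⁷ − 1.428×10⁻⁷) = 7.012×10⁵ m²/s².
v = 837.4 m/s.

v ≈ 837 m/s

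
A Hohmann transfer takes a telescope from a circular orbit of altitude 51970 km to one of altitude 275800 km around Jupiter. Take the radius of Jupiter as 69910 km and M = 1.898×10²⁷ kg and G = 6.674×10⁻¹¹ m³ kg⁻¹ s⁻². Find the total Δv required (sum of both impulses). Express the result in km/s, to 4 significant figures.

μ = GM = 6.674×10⁻¹¹ × 1.898×10²⁷ = 1.267×10¹⁷ m³/s².
r₁ = 69910 + 51970 = 121880 km = 1.2188×10⁸ m.
r₂ = 69910 + 275800 = 345710 km = 3.4571×10⁸ m.
Transfer ellipse a_t = (r₁ + r₂)/2 = 2.338×10⁸ m.
At r₁: circular v_c1 = √(μ/r₁) = 32240 m/s; transfer-perijove v_p = √[μ(2/r₁ − 1/a_t)] = 39200 m/s.
Δv₁ = v_p − v_c1 = 6964 m/s.
At r₂: circular v_c2 = √(μ/r₂) = 19140 m/s; transfer-apojove v_a = √[μ(2/r₂ − 1/a_t)] = 13820 m/s.
Δv₂ = v_c2 − v_a = 5321 m/s.
Total Δv = Δv₁ + Δv₂ = 12290 m/s = 12.29 km/s.

Δv_total ≈ 12.29 km/s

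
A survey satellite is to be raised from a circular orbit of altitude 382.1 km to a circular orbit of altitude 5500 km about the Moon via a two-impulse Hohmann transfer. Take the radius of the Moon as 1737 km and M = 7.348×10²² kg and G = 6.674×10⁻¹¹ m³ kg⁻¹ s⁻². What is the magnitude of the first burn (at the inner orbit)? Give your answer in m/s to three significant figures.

Δv ≈ 371 m/s

μ = GM = 6.674×10⁻¹¹ × 7.348×10²² = 4.904×10¹² m³/s².
r₁ = 1737 + 382.1 = 2119.1 km = 2.1191×10⁶ m.
r₂ = 1737 + 5500 = 7237.0 km = 7.2370×10⁶ m.
Transfer ellipse a_t = (r₁ + r₂)/2 = 4.678×10⁶ m.
At r₁: circular v_c1 = √(μ/r₁) = 1521 m/s; transfer-perilune v_p = √[μ(2/r₁ − 1/a_t)] = 1892 m/s.
Δv₁ = v_p − v_c1 = 370.9 m/s.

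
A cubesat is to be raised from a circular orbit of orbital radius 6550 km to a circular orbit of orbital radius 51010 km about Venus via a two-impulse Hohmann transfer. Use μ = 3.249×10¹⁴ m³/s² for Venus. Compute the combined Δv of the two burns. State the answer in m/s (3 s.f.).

Δv_total ≈ 3650 m/s

r₁ = 6550 km = 6.550×10⁶ m.
r₂ = 51010 km = 5.101×10⁷ m.
Transfer ellipse a_t = (r₁ + r₂)/2 = 2.878×10⁷ m.
At r₁: circular v_c1 = √(μ/r₁) = 7043 m/s; transfer-periapsis v_p = √[μ(2/r₁ − 1/a_t)] = 9376 m/s.
Δv₁ = v_p − v_c1 = 2333 m/s.
At r₂: circular v_c2 = √(μ/r₂) = 2524 m/s; transfer-apoapsis v_a = √[μ(2/r₂ − 1/a_t)] = 1204 m/s.
Δv₂ = v_c2 − v_a = 1320 m/s.
Total Δv = Δv₁ + Δv₂ = 3653 m/s.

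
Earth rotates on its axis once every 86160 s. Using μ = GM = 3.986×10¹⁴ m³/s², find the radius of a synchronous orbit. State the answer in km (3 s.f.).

A synchronous orbit has period T, so by Kepler's third law a = (μT²/4π²)^(1/3).
μT²/4π² = 3.986×10¹⁴ × (8.616×10⁴)² / 39.48 = 7.495×10²² m³.
a = 4.216×10⁷ m = 42163 km.

r_sync ≈ 42200 km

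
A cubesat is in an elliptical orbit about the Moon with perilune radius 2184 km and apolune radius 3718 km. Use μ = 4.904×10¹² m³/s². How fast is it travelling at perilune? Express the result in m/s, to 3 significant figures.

Semi-major axis a = (r_p + r_a)/2 = 2951.0 km = 2.951×10⁶ m.
Vis-viva: v² = μ(2/r − 1/a) = 4.904×10¹² × (9.158×10⁻⁷ − 3.389×10⁻⁷) = 2.829×10⁶ m²/s².
v = 1682 m/s.

v ≈ 1680 m/s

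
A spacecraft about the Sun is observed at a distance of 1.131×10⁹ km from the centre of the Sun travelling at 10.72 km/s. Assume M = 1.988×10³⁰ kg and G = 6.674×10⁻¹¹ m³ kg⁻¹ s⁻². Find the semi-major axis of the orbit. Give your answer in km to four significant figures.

a ≈ 1.108×10⁹ km

μ = GM = 6.674×10⁻¹¹ × 1.988×10³⁰ = 1.327×10²⁰ m³/s².
r = 1.131×10¹² m.
Vis-viva rearranged: 1/a = 2/r − v²/μ = 1.768×10⁻¹² − 8.661×10⁻¹³ = 9.022×10⁻¹³ m⁻¹.
a = 1.108×10¹² m = 1.1084×10⁹ km.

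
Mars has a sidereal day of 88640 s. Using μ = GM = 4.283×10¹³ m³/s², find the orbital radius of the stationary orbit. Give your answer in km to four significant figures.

r_sync ≈ 20430 km

A synchronous orbit has period T, so by Kepler's third law a = (μT²/4π²)^(1/3).
μT²/4π² = 4.283×10¹³ × (8.864×10⁴)² / 39.48 = 8.524×10²¹ m³.
a = 2.043×10⁷ m = 20428 km.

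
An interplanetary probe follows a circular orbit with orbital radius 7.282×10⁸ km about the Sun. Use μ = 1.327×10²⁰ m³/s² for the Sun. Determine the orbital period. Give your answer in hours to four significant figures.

r = 7.282×10⁸ km = 7.282×10¹¹ m.
Kepler's third law: T = 2π√(r³/μ) = 2π√((7.282×10¹¹)³ / 1.327×10²⁰).
r³/μ = 2.910×10¹⁵ s², so T = 2π × 5.394×10⁷ = 3.389×10⁸ s.
Converting: 3.389×10⁸ s ÷ 3600 = 94150 hours.

T ≈ 94150 hours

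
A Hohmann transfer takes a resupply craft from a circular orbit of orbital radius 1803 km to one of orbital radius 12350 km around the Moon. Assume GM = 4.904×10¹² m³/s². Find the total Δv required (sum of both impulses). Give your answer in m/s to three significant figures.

Δv_total ≈ 842 m/s

r₁ = 1803 km = 1.803×10⁶ m.
r₂ = 12350 km = 1.235×10⁷ m.
Transfer ellipse a_t = (r₁ + r₂)/2 = 7.076×10⁶ m.
At r₁: circular v_c1 = √(μ/r₁) = 1649 m/s; transfer-perilune v_p = √[μ(2/r₁ − 1/a_t)] = 2179 m/s.
Δv₁ = v_p − v_c1 = 529.5 m/s.
At r₂: circular v_c2 = √(μ/r₂) = 630.1 m/s; transfer-apolune v_a = √[μ(2/r₂ − 1/a_t)] = 318.1 m/s.
Δv₂ = v_c2 − v_a = 312.1 m/s.
Total Δv = Δv₁ + Δv₂ = 841.6 m/s.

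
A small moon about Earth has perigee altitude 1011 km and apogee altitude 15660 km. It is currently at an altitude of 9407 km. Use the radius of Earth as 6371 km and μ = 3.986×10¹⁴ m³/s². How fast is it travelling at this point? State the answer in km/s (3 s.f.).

v ≈ 4.84 km/s

r_p = 6371 + 1011 = 7382.0 km = 7.3820×10⁶ m.
r_a = 6371 + 15660 = 22031 km = 2.2031×10⁷ m.
r = 6371 + 9407 = 15778 km = 1.578×10⁷ m.
Semi-major axis a = (r_p + r_a)/2 = 14706 km = 1.471×10⁷ m.
Vis-viva: v² = μ(2/r − 1/a) = 3.986×10¹⁴ × (1.268×10⁻⁷ − 6.800×10⁻⁸) = 2.342×10⁷ m²/s².
v = 4840 m/s = 4.840 km/s.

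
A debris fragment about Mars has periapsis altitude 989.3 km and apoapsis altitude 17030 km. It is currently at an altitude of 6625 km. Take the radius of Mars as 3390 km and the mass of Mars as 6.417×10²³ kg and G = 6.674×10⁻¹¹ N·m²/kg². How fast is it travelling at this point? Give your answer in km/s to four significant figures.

v ≈ 2.258 km/s

μ = GM = 6.674×10⁻¹¹ × 6.417×10²³ = 4.283×10¹³ m³/s².
r_p = 3390 + 989.3 = 4379.3 km = 4.3793×10⁶ m.
r_a = 3390 + 17030 = 20420 km = 2.0420×10⁷ m.
r = 3390 + 6625 = 10015 km = 1.002×10⁷ m.
Semi-major axis a = (r_p + r_a)/2 = 12400 km = 1.240×10⁷ m.
Vis-viva: v² = μ(2/r − 1/a) = 4.283×10¹³ × (1.997×10⁻⁷ − 8.065×10⁻⁸) = 5.099×10⁶ m²/s².
v = 2258 m/s = 2.258 km/s.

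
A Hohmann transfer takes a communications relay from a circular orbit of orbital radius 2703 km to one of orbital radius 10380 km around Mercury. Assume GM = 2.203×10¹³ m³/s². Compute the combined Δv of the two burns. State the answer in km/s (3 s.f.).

r₁ = 2703 km = 2.703×10⁶ m.
r₂ = 10380 km = 1.038×10⁷ m.
Transfer ellipse a_t = (r₁ + r₂)/2 = 6.542×10⁶ m.
At r₁: circular v_c1 = √(μ/r₁) = 2855 m/s; transfer-periherm v_p = √[μ(2/r₁ − 1/a_t)] = 3596 m/s.
Δv₁ = v_p − v_c1 = 741.3 m/s.
At r₂: circular v_c2 = √(μ/r₂) = 1457 m/s; transfer-apoherm v_a = √[μ(2/r₂ − 1/a_t)] = 936.5 m/s.
Δv₂ = v_c2 − v_a = 520.4 m/s.
Total Δv = Δv₁ + Δv₂ = 1262 m/s = 1.262 km/s.

Δv_total ≈ 1.26 km/s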